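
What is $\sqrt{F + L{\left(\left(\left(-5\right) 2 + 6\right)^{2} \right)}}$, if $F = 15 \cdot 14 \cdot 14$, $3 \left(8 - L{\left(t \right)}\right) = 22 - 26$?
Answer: $\frac{4 \sqrt{1659}}{3} \approx 54.308$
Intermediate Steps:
$L{\left(t \right)} = \frac{28}{3}$ ($L{\left(t \right)} = 8 - \frac{22 - 26}{3} = 8 - - \frac{4}{3} = 8 + \frac{4}{3} = \frac{28}{3}$)
$F = 2940$ ($F = 210 \cdot 14 = 2940$)
$\sqrt{F + L{\left(\left(\left(-5\right) 2 + 6\right)^{2} \right)}} = \sqrt{2940 + \frac{28}{3}} = \sqrt{\frac{8848}{3}} = \frac{4 \sqrt{1659}}{3}$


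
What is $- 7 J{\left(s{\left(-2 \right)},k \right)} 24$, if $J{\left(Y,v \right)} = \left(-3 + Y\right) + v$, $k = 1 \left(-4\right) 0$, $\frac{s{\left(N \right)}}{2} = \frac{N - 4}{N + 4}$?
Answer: $1512$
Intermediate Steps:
$s{\left(N \right)} = \frac{2 \left(-4 + N\right)}{4 + N}$ ($s{\left(N \right)} = 2 \frac{N - 4}{N + 4} = 2 \frac{-4 + N}{4 + N} = \frac{2 \left(-4 + N\right)}{4 + N}$)
$k = 0$ ($k = \left(-4\right) 0 = 0$)
$J{\left(Y,v \right)} = -3 + Y + v$
$- 7 J{\left(s{\left(-2 \right)},k \right)} 24 = - 7 \left(-3 + \frac{2 \left(-4 - 2\right)}{4 - 2} + 0\right) 24 = - 7 \left(-3 + 2 \cdot \frac{1}{2} \left(-6\right) + 0\right) 24 = - 7 \left(-3 - 6 + 0\right) 24 = \left(-7\right) \left(-9\right) 24 = 63 \cdot 24 = 1512$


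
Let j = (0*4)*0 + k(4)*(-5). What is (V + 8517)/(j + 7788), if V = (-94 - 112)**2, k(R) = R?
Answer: 50953/7768 ≈ 6.5593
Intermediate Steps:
V = 42436 (V = (-206)**2 = 42436)
j = -20 (j = (0*4)*0 + 4*(-5) = 0*0 - 20 = 0 - 20 = -20)
(V + 8517)/(j + 7788) = (42436 + 8517)/(-20 + 7788) = 50953/7768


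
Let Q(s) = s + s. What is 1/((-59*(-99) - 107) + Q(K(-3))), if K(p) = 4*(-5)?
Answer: 1/5694 ≈ 0.00017562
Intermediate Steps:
K(p) = -20
Q(s) = 2*s
1/((-59*(-99) - 107) + Q(K(-3))) = 1/((-59*(-99) - 107) + 2*(-20)) = 1/((5841 - 107) - 40) = 1/(5734 - 40) = 1/5694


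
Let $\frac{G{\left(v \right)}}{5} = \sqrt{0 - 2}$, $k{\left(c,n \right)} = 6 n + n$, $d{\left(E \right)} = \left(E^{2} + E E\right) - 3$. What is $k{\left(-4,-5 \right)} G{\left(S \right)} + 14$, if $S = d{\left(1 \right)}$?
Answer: $14 - 175 i \sqrt{2} \approx 14.0 - 247.49 i$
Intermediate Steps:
$d{\left(E \right)} = -3 + 2 E^{2}$ ($d{\left(E \right)} = \left(E^{2} + E^{2}\right) - 3 = 2 E^{2} - 3 = -3 + 2 E^{2}$)
$S = -1$ ($S = -3 + 2 \cdot 1^{2} = -3 + 2 \cdot 1 = -3 + 2 = -1$)
$k{\left(c,n \right)} = 7 n$
$G{\left(v \right)} = 5 i \sqrt{2}$ ($G{\left(v \right)} = 5 \sqrt{0 - 2} = 5 \sqrt{-2} = 5 i \sqrt{2}$)
$k{\left(-4,-5 \right)} G{\left(S \right)} + 14 = 7 \left(-5\right) 5 i \sqrt{2} + 14 = - 35 \cdot 5 i \sqrt{2} + 14 = - 175 i \sqrt{2} + 14 = 14 - 175 i \sqrt{2}$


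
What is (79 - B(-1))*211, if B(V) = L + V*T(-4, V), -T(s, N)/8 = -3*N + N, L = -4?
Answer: 14137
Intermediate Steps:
T(s, N) = 16*N (T(s, N) = -8*(-3*N + N) = -(-16)*N = 16*N)
B(V) = -4 + 16*V² (B(V) = -4 + V*(16*V) = -4 + 16*V²)
(79 - B(-1))*211 = (79 - (-4 + 16*(-1)²))*211 = (79 - (-4 + 16*1))*211 = (79 - (-4 + 16))*211 = (79 - 1*12)*211 = (79 - 12)*211 = 67*211 = 14137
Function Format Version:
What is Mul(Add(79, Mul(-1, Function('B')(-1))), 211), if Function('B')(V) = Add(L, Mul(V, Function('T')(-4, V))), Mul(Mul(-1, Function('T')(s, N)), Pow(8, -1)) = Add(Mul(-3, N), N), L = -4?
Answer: 14137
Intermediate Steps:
Function('T')(s, N) = Mul(16, N) (Function('T')(s, N) = Mul(-8, Add(Mul(-3, N), N)) = Mul(-8, Mul(-2, N)) = Mul(16, N))
Function('B')(V) = Add(-4, Mul(16, Pow(V, 2))) (Function('B')(V) = Add(-4, Mul(V, Mul(16, V))) = Add(-4, Mul(16, Pow(V, 2))))
Mul(Add(79, Mul(-1, Function('B')(-1))), 211) = Mul(Add(79, Mul(-1, Add(-4, Mul(16, Pow(-1, 2))))), 211) = Mul(Add(79, Mul(-1, Add(-4, Mul(16, 1)))), 211) = Mul(Add(79, Mul(-1, Add(-4, 16))), 211) = Mul(Add(79, Mul(-1, 12)), 211) = Mul(Add(79, -12), 211) = Mul(67, 211) = 14137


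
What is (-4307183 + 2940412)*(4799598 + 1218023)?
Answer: -8224709871791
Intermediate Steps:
(-4307183 + 2940412)*(4799598 + 1218023) = -1366771*6017621 = -8224709871791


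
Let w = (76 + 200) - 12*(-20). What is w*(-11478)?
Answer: -5922648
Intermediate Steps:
w = 516 (w = 276 + 240 = 516)
w*(-11478) = 516*(-11478) = -5922648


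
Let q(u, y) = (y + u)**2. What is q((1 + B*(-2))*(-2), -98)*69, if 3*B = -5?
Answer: 2355200/3 ≈ 7.8507e+5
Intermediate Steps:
B = -5/3 (B = (1/3)*(-5) = -5/3 ≈ -1.6667)
q(u, y) = (u + y)**2
q((1 + B*(-2))*(-2), -98)*69 = ((1 - 5/3*(-2))*(-2) - 98)**2*69 = ((1 + 10/3)*(-2) - 98)**2*69 = ((13/3)*(-2) - 98)**2*69 = (-26/3 - 98)**2*69 = (-320/3)**2*69 = (102400/9)*69 = 2355200/3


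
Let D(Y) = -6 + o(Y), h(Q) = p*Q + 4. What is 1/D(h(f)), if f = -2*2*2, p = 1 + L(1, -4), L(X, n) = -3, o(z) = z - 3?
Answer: 1/11 ≈ 0.090909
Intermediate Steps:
o(z) = -3 + z
p = -2 (p = 1 - 3 = -2)
f = -8 (f = -4*2 = -8)
h(Q) = 4 - 2*Q (h(Q) = -2*Q + 4 = 4 - 2*Q)
D(Y) = -9 + Y (D(Y) = -6 + (-3 + Y) = -9 + Y)
1/D(h(f)) = 1/(-9 + (4 - 2*(-8))) = 1/(-9 + (4 + 16)) = 1/(-9 + 20) = 1/11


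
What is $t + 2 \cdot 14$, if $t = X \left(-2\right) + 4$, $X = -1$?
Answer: $34$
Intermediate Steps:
$t = 6$ ($t = \left(-1\right) \left(-2\right) + 4 = 2 + 4 = 6$)
$t + 2 \cdot 14 = 6 + 2 \cdot 14 = 6 + 28 = 34$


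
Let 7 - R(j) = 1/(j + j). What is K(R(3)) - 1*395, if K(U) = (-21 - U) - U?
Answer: -1289/3 ≈ -429.67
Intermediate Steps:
R(j) = 7 - 1/(2*j) (R(j) = 7 - 1/(j + j) = 7 - 1/(2*j))
K(U) = -21 - 2*U
K(R(3)) - 1*395 = (-21 - 2*(7 - ½/3)) - 1*395 = (-21 - 2*(7 - ½*⅓)) - 395 = (-21 - 2*(7 - ⅙)) - 395 = (-21 - 2*41/6) - 395 = (-21 - 41/3) - 395 = -104/3 - 395 = -1289/3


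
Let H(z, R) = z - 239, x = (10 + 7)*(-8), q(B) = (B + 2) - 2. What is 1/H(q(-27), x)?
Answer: -1/266 ≈ -0.0037594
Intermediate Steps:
q(B) = B (q(B) = (2 + B) - 2 = B)
x = -136 (x = 17*(-8) = -136)
H(z, R) = -239 + z
1/H(q(-27), x) = 1/(-239 - 27) = 1/(-266) = -1/266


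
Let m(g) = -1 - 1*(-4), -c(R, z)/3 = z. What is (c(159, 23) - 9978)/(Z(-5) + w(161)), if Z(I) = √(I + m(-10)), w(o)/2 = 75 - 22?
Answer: -177497/1873 + 3349*I*√2/3746 ≈ -94.766 + 1.2643*I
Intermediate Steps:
c(R, z) = -3*z
m(g) = 3 (m(g) = -1 + 4 = 3)
w(o) = 106 (w(o) = 2*(75 - 22) = 2*53 = 106)
Z(I) = √(3 + I) (Z(I) = √(I + 3) = √(3 + I))
(c(159, 23) - 9978)/(Z(-5) + w(161)) = (-3*23 - 9978)/(√(3 - 5) + 106) = (-69 - 9978)/(√(-2) + 106) = -10047/(I*√2 + 106) = -10047/(106 + I*√2)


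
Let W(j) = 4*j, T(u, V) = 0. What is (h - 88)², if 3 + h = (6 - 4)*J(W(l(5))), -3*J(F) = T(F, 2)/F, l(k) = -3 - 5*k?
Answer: 8281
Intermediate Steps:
J(F) = 0 (J(F) = -0/F = -⅓*0 = 0)
h = -3 (h = -3 + (6 - 4)*0 = -3 + 2*0 = -3 + 0 = -3)
(h - 88)² = (-3 - 88)² = (-91)² = 8281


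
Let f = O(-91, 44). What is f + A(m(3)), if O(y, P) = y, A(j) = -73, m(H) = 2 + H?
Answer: -164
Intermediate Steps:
f = -91
f + A(m(3)) = -91 - 73 = -164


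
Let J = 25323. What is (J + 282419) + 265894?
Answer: 573636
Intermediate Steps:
(J + 282419) + 265894 = (25323 + 282419) + 265894 = 307742 + 265894 = 573636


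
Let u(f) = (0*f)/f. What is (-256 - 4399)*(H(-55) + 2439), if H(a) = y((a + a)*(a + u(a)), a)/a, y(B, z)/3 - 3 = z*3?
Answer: -125341461/11 ≈ -1.1395e+7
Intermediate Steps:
u(f) = 0 (u(f) = 0/f = 0)
y(B, z) = 9 + 9*z (y(B, z) = 9 + 3*(z*3) = 9 + 3*(3*z) = 9 + 9*z)
H(a) = (9 + 9*a)/a
(-256 - 4399)*(H(-55) + 2439) = (-256 - 4399)*((9 + 9/(-55)) + 2439) = -4655*((9 + 9*(-1/55)) + 2439) = -4655*((9 - 9/55) + 2439) = -4655*(486/55 + 2439) = -4655*134631/55 = -125341461/11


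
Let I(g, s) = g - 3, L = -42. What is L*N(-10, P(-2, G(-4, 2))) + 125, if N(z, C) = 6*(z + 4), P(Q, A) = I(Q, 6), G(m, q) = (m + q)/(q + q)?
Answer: 1637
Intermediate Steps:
I(g, s) = -3 + g
G(m, q) = (m + q)/(2*q) (G(m, q) = (m + q)/((2*q)) = (m + q)*(1/(2*q)) = (m + q)/(2*q))
P(Q, A) = -3 + Q
N(z, C) = 24 + 6*z (N(z, C) = 6*(4 + z) = 24 + 6*z)
L*N(-10, P(-2, G(-4, 2))) + 125 = -42*(24 + 6*(-10)) + 125 = -42*(24 - 60) + 125 = -42*(-36) + 125 = 1512 + 125 = 1637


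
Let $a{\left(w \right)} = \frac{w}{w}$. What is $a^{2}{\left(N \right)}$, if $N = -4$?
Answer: $1$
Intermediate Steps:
$a{\left(w \right)} = 1$
$a^{2}{\left(N \right)} = 1^{2} = 1$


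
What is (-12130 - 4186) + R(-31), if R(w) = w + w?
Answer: -16378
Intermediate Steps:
R(w) = 2*w
(-12130 - 4186) + R(-31) = (-12130 - 4186) + 2*(-31) = -16316 - 62 = -16378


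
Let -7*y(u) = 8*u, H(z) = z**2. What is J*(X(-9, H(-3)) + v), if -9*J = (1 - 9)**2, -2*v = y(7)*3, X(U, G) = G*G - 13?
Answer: -5120/9 ≈ -568.89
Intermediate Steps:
y(u) = -8*u/7
X(U, G) = -13 + G**2 (X(U, G) = G**2 - 13 = -13 + G**2)
v = 12 (v = -(-8/7*7)*3/2 = -(-4)*3 = -1/2*(-24) = 12)
J = -64/9 (J = -(1 - 9)**2/9 = -1/9*(-8)**2 = -1/9*64 = -64/9 ≈ -7.1111)
J*(X(-9, H(-3)) + v) = -64*((-13 + ((-3)**2)**2) + 12)/9 = -64*((-13 + 9**2) + 12)/9 = -64*((-13 + 81) + 12)/9 = -64*(68 + 12)/9 = -64/9*80 = -5120/9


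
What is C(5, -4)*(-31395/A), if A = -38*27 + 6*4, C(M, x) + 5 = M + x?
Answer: -20930/167 ≈ -125.33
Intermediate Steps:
C(M, x) = -5 + M + x (C(M, x) = -5 + (M + x) = -5 + M + x)
A = -1002 (A = -1026 + 24 = -1002)
C(5, -4)*(-31395/A) = (-5 + 5 - 4)*(-31395/(-1002)) = -(-125580)*(-1)/1002 = -4*10465/334 = -20930/167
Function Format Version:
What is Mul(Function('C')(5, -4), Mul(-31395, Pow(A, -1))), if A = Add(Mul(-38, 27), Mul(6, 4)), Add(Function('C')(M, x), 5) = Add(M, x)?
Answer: Rational(-20930, 167) ≈ -125.33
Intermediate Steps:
Function('C')(M, x) = Add(-5, M, x) (Function('C')(M, x) = Add(-5, Add(M, x)) = Add(-5, M, x))
A = -1002 (A = Add(-1026, 24) = -1002)
Mul(Function('C')(5, -4), Mul(-31395, Pow(A, -1))) = Mul(Add(-5, 5, -4), Mul(-31395, Pow(-1002, -1))) = Mul(-4, Mul(-31395, Rational(-1, 1002))) = Mul(-4, Rational(10465, 334)) = Rational(-20930, 167)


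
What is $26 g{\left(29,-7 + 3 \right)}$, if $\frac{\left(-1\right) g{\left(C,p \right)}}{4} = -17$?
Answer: $1768$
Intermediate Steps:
$g{\left(C,p \right)} = 68$ ($g{\left(C,p \right)} = \left(-4\right) \left(-17\right) = 68$)
$26 g{\left(29,-7 + 3 \right)} = 26 \cdot 68 = 1768$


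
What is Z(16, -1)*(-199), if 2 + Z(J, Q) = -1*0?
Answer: 398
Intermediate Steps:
Z(J, Q) = -2 (Z(J, Q) = -2 - 1*0 = -2 + 0 = -2)
Z(16, -1)*(-199) = -2*(-199) = 398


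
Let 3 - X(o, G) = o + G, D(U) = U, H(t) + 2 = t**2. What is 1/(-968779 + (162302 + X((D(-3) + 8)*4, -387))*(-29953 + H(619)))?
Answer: 1/57455757653 ≈ 1.7405e-11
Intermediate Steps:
H(t) = -2 + t**2
X(o, G) = 3 - G - o (X(o, G) = 3 - (o + G) = 3 - (G + o) = 3 + (-G - o) = 3 - G - o)
1/(-968779 + (162302 + X((D(-3) + 8)*4, -387))*(-29953 + H(619))) = 1/(-968779 + (162302 + (3 - 1*(-387) - (-3 + 8)*4))*(-29953 + (-2 + 619**2))) = 1/(-968779 + (162302 + (3 + 387 - 5*4))*(-29953 + (-2 + 383161))) = 1/(-968779 + (162302 + (3 + 387 - 1*20))*(-29953 + 383159)) = 1/(-968779 + (162302 + (3 + 387 - 20))*353206) = 1/(-968779 + (162302 + 370)*353206) = 1/(-968779 + 162672*353206) = 1/(-968779 + 57456726432) = 1/57455757653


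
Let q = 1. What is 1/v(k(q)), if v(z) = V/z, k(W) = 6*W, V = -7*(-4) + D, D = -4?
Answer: ¼ ≈ 0.25000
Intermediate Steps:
V = 24 (V = -7*(-4) - 4 = 28 - 4 = 24)
v(z) = 24/z
1/v(k(q)) = 1/(24/((6*1))) = 1/(24/6) = 1/(24*(⅙)) = 1/4 = ¼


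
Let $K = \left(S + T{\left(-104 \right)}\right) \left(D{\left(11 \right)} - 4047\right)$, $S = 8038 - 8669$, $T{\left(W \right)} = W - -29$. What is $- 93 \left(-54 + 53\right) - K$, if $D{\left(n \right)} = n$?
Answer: $-2849323$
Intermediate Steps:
$T{\left(W \right)} = 29 + W$ ($T{\left(W \right)} = W + 29 = 29 + W$)
$S = -631$
$K = 2849416$ ($K = \left(-631 + \left(29 - 104\right)\right) \left(11 - 4047\right) = \left(-631 - 75\right) \left(-4036\right) = \left(-706\right) \left(-4036\right) = 2849416$)
$- 93 \left(-54 + 53\right) - K = - 93 \left(-54 + 53\right) - 2849416 = \left(-93\right) \left(-1\right) - 2849416 = 93 - 2849416 = -2849323$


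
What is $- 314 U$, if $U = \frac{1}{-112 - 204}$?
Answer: $\frac{157}{158} \approx 0.99367$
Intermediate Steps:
$U = - \frac{1}{316}$ ($U = \frac{1}{-316} = - \frac{1}{316} \approx -0.0031646$)
$- 314 U = \left(-314\right) \left(- \frac{1}{316}\right) = \frac{157}{158}$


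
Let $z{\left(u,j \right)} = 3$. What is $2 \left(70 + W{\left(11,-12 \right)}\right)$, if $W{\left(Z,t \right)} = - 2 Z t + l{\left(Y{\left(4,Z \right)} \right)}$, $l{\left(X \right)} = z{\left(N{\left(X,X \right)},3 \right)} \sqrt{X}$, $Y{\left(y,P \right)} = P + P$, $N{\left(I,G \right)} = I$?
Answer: $668 + 6 \sqrt{22} \approx 696.14$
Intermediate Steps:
$Y{\left(y,P \right)} = 2 P$
$l{\left(X \right)} = 3 \sqrt{X}$
$W{\left(Z,t \right)} = - 2 Z t + 3 \sqrt{2} \sqrt{Z}$ ($W{\left(Z,t \right)} = - 2 Z t + 3 \sqrt{2 Z} = - 2 Z t + 3 \sqrt{2} \sqrt{Z}$)
$2 \left(70 + W{\left(11,-12 \right)}\right) = 2 \left(70 + \left(\left(-2\right) 11 \left(-12\right) + 3 \sqrt{2} \sqrt{11}\right)\right) = 2 \left(70 + \left(264 + 3 \sqrt{22}\right)\right) = 2 \left(334 + 3 \sqrt{22}\right) = 668 + 6 \sqrt{22}$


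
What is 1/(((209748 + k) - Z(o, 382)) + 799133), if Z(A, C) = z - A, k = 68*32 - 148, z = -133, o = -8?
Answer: 1/1011034 ≈ 9.8909e-7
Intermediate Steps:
k = 2028 (k = 2176 - 148 = 2028)
Z(A, C) = -133 - A
1/(((209748 + k) - Z(o, 382)) + 799133) = 1/(((209748 + 2028) - (-133 - 1*(-8))) + 799133) = 1/((211776 - (-133 + 8)) + 799133) = 1/((211776 - 1*(-125)) + 799133) = 1/((211776 + 125) + 799133) = 1/(211901 + 799133) = 1/1011034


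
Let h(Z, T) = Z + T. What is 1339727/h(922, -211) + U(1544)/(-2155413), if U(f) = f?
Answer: 962554631489/510832881 ≈ 1884.3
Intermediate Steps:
h(Z, T) = T + Z
1339727/h(922, -211) + U(1544)/(-2155413) = 1339727/(-211 + 922) + 1544/(-2155413) = 1339727/711 + 1544*(-1/2155413) = 1339727*(1/711) - 1544/2155413 = 1339727/711 - 1544/2155413 = 962554631489/510832881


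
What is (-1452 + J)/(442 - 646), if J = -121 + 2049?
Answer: -7/3 ≈ -2.3333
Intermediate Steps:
J = 1928
(-1452 + J)/(442 - 646) = (-1452 + 1928)/(442 - 646) = 476/(-204) = 476*(-1/204) = -7/3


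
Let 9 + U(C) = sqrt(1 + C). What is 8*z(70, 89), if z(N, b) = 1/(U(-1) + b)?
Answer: 1/10 ≈ 0.10000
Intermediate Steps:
U(C) = -9 + sqrt(1 + C)
z(N, b) = 1/(-9 + b) (z(N, b) = 1/((-9 + sqrt(1 - 1)) + b) = 1/((-9 + sqrt(0)) + b) = 1/((-9 + 0) + b) = 1/(-9 + b))
8*z(70, 89) = 8/(-9 + 89) = 8/80 = 8*(1/80) = 1/10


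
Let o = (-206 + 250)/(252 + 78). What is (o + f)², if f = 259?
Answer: 15108769/225 ≈ 67150.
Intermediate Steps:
o = 2/15 (o = 44/330 = 44*(1/330) = 2/15 ≈ 0.13333)
(o + f)² = (2/15 + 259)² = (3887/15)² = 15108769/225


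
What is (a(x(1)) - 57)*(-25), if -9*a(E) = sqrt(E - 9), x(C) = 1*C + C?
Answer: 1425 + 25*I*sqrt(7)/9 ≈ 1425.0 + 7.3493*I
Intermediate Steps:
x(C) = 2*C (x(C) = C + C = 2*C)
a(E) = -sqrt(-9 + E)/9 (a(E) = -sqrt(E - 9)/9 = -sqrt(-9 + E)/9)
(a(x(1)) - 57)*(-25) = (-sqrt(-9 + 2*1)/9 - 57)*(-25) = (-sqrt(-9 + 2)/9 - 57)*(-25) = (-I*sqrt(7)/9 - 57)*(-25) = (-57 - I*sqrt(7)/9)*(-25) = 1425 + 25*I*sqrt(7)/9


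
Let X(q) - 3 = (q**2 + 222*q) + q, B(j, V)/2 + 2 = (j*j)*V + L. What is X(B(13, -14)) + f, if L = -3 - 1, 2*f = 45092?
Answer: 21470173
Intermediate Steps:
f = 22546 (f = (1/2)*45092 = 22546)
L = -4
B(j, V) = -12 + 2*V*j**2 (B(j, V) = -4 + 2*((j*j)*V - 4) = -4 + 2*(j**2*V - 4) = -4 + 2*(V*j**2 - 4) = -4 + 2*(-4 + V*j**2) = -4 + (-8 + 2*V*j**2) = -12 + 2*V*j**2)
X(q) = 3 + q**2 + 223*q (X(q) = 3 + ((q**2 + 222*q) + q) = 3 + (q**2 + 223*q) = 3 + q**2 + 223*q)
X(B(13, -14)) + f = (3 + (-12 + 2*(-14)*13**2)**2 + 223*(-12 + 2*(-14)*13**2)) + 22546 = (3 + (-12 + 2*(-14)*169)**2 + 223*(-12 + 2*(-14)*169)) + 22546 = (3 + (-12 - 4732)**2 + 223*(-12 - 4732)) + 22546 = (3 + (-4744)**2 + 223*(-4744)) + 22546 = (3 + 22505536 - 1057912) + 22546 = 21447627 + 22546 = 21470173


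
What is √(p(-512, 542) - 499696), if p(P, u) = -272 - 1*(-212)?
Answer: 2*I*√124939 ≈ 706.93*I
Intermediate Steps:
p(P, u) = -60 (p(P, u) = -272 + 212 = -60)
√(p(-512, 542) - 499696) = √(-60 - 499696) = √(-499756) = 2*I*√124939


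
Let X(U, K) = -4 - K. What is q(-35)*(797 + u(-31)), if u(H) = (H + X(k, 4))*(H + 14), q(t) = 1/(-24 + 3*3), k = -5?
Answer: -292/3 ≈ -97.333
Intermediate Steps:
q(t) = -1/15 (q(t) = 1/(-24 + 9) = 1/(-15) = -1/15)
u(H) = (-8 + H)*(14 + H) (u(H) = (H + (-4 - 1*4))*(H + 14) = (H + (-4 - 4))*(14 + H) = (H - 8)*(14 + H) = (-8 + H)*(14 + H))
q(-35)*(797 + u(-31)) = -(797 + (-112 + (-31)² + 6*(-31)))/15 = -(797 + (-112 + 961 - 186))/15 = -(797 + 663)/15 = -1/15*1460 = -292/3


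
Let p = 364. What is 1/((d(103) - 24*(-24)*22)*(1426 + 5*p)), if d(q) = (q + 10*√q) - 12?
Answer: 12763/528721038774 - 5*√103/264360519387 ≈ 2.3947e-8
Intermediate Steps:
d(q) = -12 + q + 10*√q
1/((d(103) - 24*(-24)*22)*(1426 + 5*p)) = 1/(((-12 + 103 + 10*√103) - 24*(-24)*22)*(1426 + 5*364)) = 1/(((91 + 10*√103) + 576*22)*(1426 + 1820)) = 1/(((91 + 10*√103) + 12672)*3246) = 1/((12763 + 10*√103)*3246) = 1/(41428698 + 32460*√103)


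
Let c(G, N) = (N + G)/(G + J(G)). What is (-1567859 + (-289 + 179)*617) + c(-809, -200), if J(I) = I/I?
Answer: -1321668023/808 ≈ -1.6357e+6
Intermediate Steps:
J(I) = 1
c(G, N) = (G + N)/(1 + G) (c(G, N) = (N + G)/(G + 1) = (G + N)/(1 + G))
(-1567859 + (-289 + 179)*617) + c(-809, -200) = (-1567859 + (-289 + 179)*617) + (-809 - 200)/(1 - 809) = (-1567859 - 110*617) - 1009/(-808) = (-1567859 - 67870) - 1/808*(-1009) = -1635729 + 1009/808 = -1321668023/808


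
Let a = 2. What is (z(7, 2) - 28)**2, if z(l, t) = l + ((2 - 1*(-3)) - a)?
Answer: 324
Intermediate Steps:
z(l, t) = 3 + l (z(l, t) = l + ((2 - 1*(-3)) - 1*2) = l + ((2 + 3) - 2) = l + (5 - 2) = l + 3 = 3 + l)
(z(7, 2) - 28)**2 = ((3 + 7) - 28)**2 = (10 - 28)**2 = (-18)**2 = 324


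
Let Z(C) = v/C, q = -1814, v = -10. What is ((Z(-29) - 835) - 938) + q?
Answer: -104013/29 ≈ -3586.7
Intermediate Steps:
Z(C) = -10/C
((Z(-29) - 835) - 938) + q = ((-10/(-29) - 835) - 938) - 1814 = ((-10*(-1/29) - 835) - 938) - 1814 = ((10/29 - 835) - 938) - 1814 = (-24205/29 - 938) - 1814 = -51407/29 - 1814 = -104013/29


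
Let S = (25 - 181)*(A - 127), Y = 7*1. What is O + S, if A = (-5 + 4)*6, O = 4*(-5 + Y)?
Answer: 20756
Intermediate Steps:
Y = 7
O = 8 (O = 4*(-5 + 7) = 4*2 = 8)
A = -6 (A = -1*6 = -6)
S = 20748 (S = (25 - 181)*(-6 - 127) = -156*(-133) = 20748)
O + S = 8 + 20748 = 20756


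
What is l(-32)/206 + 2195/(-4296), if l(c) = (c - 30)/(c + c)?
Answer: -1792033/3539904 ≈ -0.50624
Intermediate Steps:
l(c) = (-30 + c)/(2*c) (l(c) = (-30 + c)/((2*c)) = (-30 + c)*(1/(2*c)) = (-30 + c)/(2*c))
l(-32)/206 + 2195/(-4296) = ((1/2)*(-30 - 32)/(-32))/206 + 2195/(-4296) = ((1/2)*(-1/32)*(-62))*(1/206) + 2195*(-1/4296) = (31/32)*(1/206) - 2195/4296 = 31/6592 - 2195/4296 = -1792033/3539904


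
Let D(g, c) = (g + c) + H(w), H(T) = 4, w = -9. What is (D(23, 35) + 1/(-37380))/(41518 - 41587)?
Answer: -2317559/2579220 ≈ -0.89855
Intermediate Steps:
D(g, c) = 4 + c + g (D(g, c) = (g + c) + 4 = (c + g) + 4 = 4 + c + g)
(D(23, 35) + 1/(-37380))/(41518 - 41587) = ((4 + 35 + 23) + 1/(-37380))/(41518 - 41587) = (62 - 1/37380)/(-69) = (2317559/37380)*(-1/69) = -2317559/2579220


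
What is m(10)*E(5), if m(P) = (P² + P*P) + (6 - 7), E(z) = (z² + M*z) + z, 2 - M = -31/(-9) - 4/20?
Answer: 42586/9 ≈ 4731.8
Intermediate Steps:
M = -56/45 (M = 2 - (-31/(-9) - 4/20) = 2 - (-31*(-⅑) - 4*1/20) = 2 - (31/9 - ⅕) = 2 - 1*146/45 = 2 - 146/45 = -56/45 ≈ -1.2444)
E(z) = z² - 11*z/45 (E(z) = (z² - 56*z/45) + z = z² - 11*z/45)
m(P) = -1 + 2*P² (m(P) = (P² + P²) - 1 = 2*P² - 1 = -1 + 2*P²)
m(10)*E(5) = (-1 + 2*10²)*((1/45)*5*(-11 + 45*5)) = (-1 + 2*100)*((1/45)*5*(-11 + 225)) = (-1 + 200)*((1/45)*5*214) = 199*(214/9) = 42586/9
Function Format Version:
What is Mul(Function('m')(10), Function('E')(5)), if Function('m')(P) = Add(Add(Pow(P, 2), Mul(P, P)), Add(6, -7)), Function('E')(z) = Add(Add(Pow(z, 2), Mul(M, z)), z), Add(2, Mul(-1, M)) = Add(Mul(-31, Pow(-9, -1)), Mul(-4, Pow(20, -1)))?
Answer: Rational(42586, 9) ≈ 4731.8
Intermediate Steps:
M = Rational(-56, 45) (M = Add(2, Mul(-1, Add(Mul(-31, Pow(-9, -1)), Mul(-4, Pow(20, -1))))) = Add(2, Mul(-1, Add(Mul(-31, Rational(-1, 9)), Mul(-4, Rational(1, 20))))) = Add(2, Mul(-1, Add(Rational(31, 9), Rational(-1, 5)))) = Add(2, Mul(-1, Rational(146, 45))) = Add(2, Rational(-146, 45)) = Rational(-56, 45) ≈ -1.2444)
Function('E')(z) = Add(Pow(z, 2), Mul(Rational(-11, 45), z)) (Function('E')(z) = Add(Add(Pow(z, 2), Mul(Rational(-56, 45), z)), z) = Add(Pow(z, 2), Mul(Rational(-11, 45), z)))
Function('m')(P) = Add(-1, Mul(2, Pow(P, 2))) (Function('m')(P) = Add(Add(Pow(P, 2), Pow(P, 2)), -1) = Add(Mul(2, Pow(P, 2)), -1) = Add(-1, Mul(2, Pow(P, 2))))
Mul(Function('m')(10), Function('E')(5)) = Mul(Add(-1, Mul(2, Pow(10, 2))), Mul(Rational(1, 45), 5, Add(-11, Mul(45, 5)))) = Mul(Add(-1, Mul(2, 100)), Mul(Rational(1, 45), 5, Add(-11, 225))) = Mul(Add(-1, 200), Mul(Rational(1, 45), 5, 214)) = Mul(199, Rational(214, 9)) = Rational(42586, 9)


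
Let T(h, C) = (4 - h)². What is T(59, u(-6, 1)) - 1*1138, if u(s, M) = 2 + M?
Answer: 1887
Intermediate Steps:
T(59, u(-6, 1)) - 1*1138 = (-4 + 59)² - 1*1138 = 55² - 1138 = 3025 - 1138 = 1887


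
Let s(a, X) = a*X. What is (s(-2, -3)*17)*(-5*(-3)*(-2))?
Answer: -3060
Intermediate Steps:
s(a, X) = X*a
(s(-2, -3)*17)*(-5*(-3)*(-2)) = (-3*(-2)*17)*(-5*(-3)*(-2)) = (6*17)*(15*(-2)) = 102*(-30) = -3060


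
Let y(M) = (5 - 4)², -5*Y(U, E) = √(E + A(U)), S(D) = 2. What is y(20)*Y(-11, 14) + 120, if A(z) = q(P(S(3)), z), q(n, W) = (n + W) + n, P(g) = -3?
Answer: 120 - I*√3/5 ≈ 120.0 - 0.34641*I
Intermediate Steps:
q(n, W) = W + 2*n (q(n, W) = (W + n) + n = W + 2*n)
A(z) = -6 + z (A(z) = z + 2*(-3) = z - 6 = -6 + z)
Y(U, E) = -√(-6 + E + U)/5 (Y(U, E) = -√(E + (-6 + U))/5 = -√(-6 + E + U)/5)
y(M) = 1 (y(M) = 1² = 1)
y(20)*Y(-11, 14) + 120 = 1*(-√(-6 + 14 - 11)/5) + 120 = 1*(-I*√3/5) + 120 = -I*√3/5 + 120 = 120 - I*√3/5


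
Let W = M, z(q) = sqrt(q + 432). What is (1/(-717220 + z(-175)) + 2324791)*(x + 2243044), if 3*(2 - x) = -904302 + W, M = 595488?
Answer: 2805522424657813678963712/514404528143 - 2345984*sqrt(257)/514404528143 ≈ 5.4539e+12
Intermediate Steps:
z(q) = sqrt(432 + q)
W = 595488
x = 102940 (x = 2 - (-904302 + 595488)/3 = 2 - 1/3*(-308814) = 2 + 102938 = 102940)
(1/(-717220 + z(-175)) + 2324791)*(x + 2243044) = (1/(-717220 + sqrt(432 - 175)) + 2324791)*(102940 + 2243044) = (1/(-717220 + sqrt(257)) + 2324791)*2345984 = (2324791 + 1/(-717220 + sqrt(257)))*2345984 = 5453922489344 + 2345984/(-717220 + sqrt(257))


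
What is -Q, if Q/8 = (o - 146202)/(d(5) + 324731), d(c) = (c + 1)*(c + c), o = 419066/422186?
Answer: 246896074024/68561106563 ≈ 3.6011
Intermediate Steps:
o = 209533/211093 (o = 419066*(1/422186) = 209533/211093 ≈ 0.99261)
d(c) = 2*c*(1 + c) (d(c) = (1 + c)*(2*c) = 2*c*(1 + c))
Q = -246896074024/68561106563 (Q = 8*((209533/211093 - 146202)/(2*5*(1 + 5) + 324731)) = 8*(-30862009253/(211093*(2*5*6 + 324731))) = 8*(-30862009253/(211093*(60 + 324731))) = 8*(-30862009253/211093/324791) = 8*(-30862009253/211093*1/324791) = 8*(-30862009253/68561106563) = -246896074024/68561106563 ≈ -3.6011)
-Q = -1*(-246896074024/68561106563) = 246896074024/68561106563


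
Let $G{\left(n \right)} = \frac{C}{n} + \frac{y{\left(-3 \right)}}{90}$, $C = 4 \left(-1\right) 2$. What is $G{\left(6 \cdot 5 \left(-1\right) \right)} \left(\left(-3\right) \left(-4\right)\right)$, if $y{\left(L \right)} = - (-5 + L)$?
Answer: $\frac{64}{15} \approx 4.2667$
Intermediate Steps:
$y{\left(L \right)} = 5 - L$
$C = -8$ ($C = \left(-4\right) 2 = -8$)
$G{\left(n \right)} = \frac{4}{45} - \frac{8}{n}$ ($G{\left(n \right)} = - \frac{8}{n} + \frac{5 - -3}{90} = - \frac{8}{n} + \left(5 + 3\right) \frac{1}{90} = - \frac{8}{n} + 8 \cdot \frac{1}{90} = - \frac{8}{n} + \frac{4}{45} = \frac{4}{45} - \frac{8}{n}$)
$G{\left(6 \cdot 5 \left(-1\right) \right)} \left(\left(-3\right) \left(-4\right)\right) = \left(\frac{4}{45} - \frac{8}{6 \cdot 5 \left(-1\right)}\right) \left(\left(-3\right) \left(-4\right)\right) = \left(\frac{4}{45} - \frac{8}{30 \left(-1\right)}\right) 12 = \left(\frac{4}{45} - \frac{8}{-30}\right) 12 = \left(\frac{4}{45} - - \frac{4}{15}\right) 12 = \left(\frac{4}{45} + \frac{4}{15}\right) 12 = \frac{16}{45} \cdot 12 = \frac{64}{15}$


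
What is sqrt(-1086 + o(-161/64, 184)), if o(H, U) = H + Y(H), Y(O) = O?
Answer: I*sqrt(69826)/8 ≈ 33.031*I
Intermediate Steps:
o(H, U) = 2*H (o(H, U) = H + H = 2*H)
sqrt(-1086 + o(-161/64, 184)) = sqrt(-1086 + 2*(-161/64)) = sqrt(-1086 - 161/32) = sqrt(-34913/32) = I*sqrt(69826)/8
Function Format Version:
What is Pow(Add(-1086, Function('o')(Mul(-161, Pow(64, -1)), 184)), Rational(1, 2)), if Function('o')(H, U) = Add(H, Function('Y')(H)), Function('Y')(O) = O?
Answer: Mul(Rational(1, 8), I, Pow(69826, Rational(1, 2))) ≈ Mul(33.031, I)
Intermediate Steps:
Function('o')(H, U) = Mul(2, H) (Function('o')(H, U) = Add(H, H) = Mul(2, H))
Pow(Add(-1086, Function('o')(Mul(-161, Pow(64, -1)), 184)), Rational(1, 2)) = Pow(Add(-1086, Mul(2, Mul(-161, Pow(64, -1)))), Rational(1, 2)) = Pow(Add(-1086, Mul(2, Mul(-161, Rational(1, 64)))), Rational(1, 2)) = Pow(Add(-1086, Mul(2, Rational(-161, 64))), Rational(1, 2)) = Pow(Add(-1086, Rational(-161, 32)), Rational(1, 2)) = Pow(Rational(-34913, 32), Rational(1, 2)) = Mul(Rational(1, 8), I, Pow(69826, Rational(1, 2)))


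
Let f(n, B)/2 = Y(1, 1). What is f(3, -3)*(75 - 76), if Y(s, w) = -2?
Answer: 4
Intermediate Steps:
f(n, B) = -4 (f(n, B) = 2*(-2) = -4)
f(3, -3)*(75 - 76) = -4*(75 - 76) = -4*(-1) = 4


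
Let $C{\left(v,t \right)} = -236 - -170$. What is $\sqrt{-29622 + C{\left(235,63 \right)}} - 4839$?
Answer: $-4839 + 2 i \sqrt{7422} \approx -4839.0 + 172.3 i$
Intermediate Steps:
$C{\left(v,t \right)} = -66$ ($C{\left(v,t \right)} = -236 + 170 = -66$)
$\sqrt{-29622 + C{\left(235,63 \right)}} - 4839 = \sqrt{-29622 - 66} - 4839 = \sqrt{-29688} - 4839 = 2 i \sqrt{7422} - 4839 = -4839 + 2 i \sqrt{7422}$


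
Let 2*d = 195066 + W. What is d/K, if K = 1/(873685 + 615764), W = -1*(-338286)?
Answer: 397200301524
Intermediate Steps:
W = 338286
d = 266676 (d = (195066 + 338286)/2 = (½)*533352 = 266676)
K = 1/1489449 ≈ 6.7139e-7
d/K = 266676/(1/1489449) = 266676*1489449 = 397200301524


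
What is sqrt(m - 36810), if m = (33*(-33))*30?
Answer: 6*I*sqrt(1930) ≈ 263.59*I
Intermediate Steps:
m = -32670 (m = -1089*30 = -32670)
sqrt(m - 36810) = sqrt(-32670 - 36810) = sqrt(-69480) = 6*I*sqrt(1930)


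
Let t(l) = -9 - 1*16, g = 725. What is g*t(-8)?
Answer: -18125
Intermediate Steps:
t(l) = -25 (t(l) = -9 - 16 = -25)
g*t(-8) = 725*(-25) = -18125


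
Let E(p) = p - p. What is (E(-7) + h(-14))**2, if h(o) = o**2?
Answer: 38416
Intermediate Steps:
E(p) = 0
(E(-7) + h(-14))**2 = (0 + (-14)**2)**2 = (0 + 196)**2 = 196**2 = 38416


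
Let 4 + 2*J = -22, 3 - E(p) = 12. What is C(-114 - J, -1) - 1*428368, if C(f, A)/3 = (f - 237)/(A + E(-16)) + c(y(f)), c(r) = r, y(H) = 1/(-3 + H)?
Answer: -222698647/520 ≈ -4.2827e+5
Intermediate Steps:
E(p) = -9 (E(p) = 3 - 1*12 = 3 - 12 = -9)
J = -13 (J = -2 + (½)*(-22) = -2 - 11 = -13)
C(f, A) = 3/(-3 + f) + 3*(-237 + f)/(-9 + A) (C(f, A) = 3*((f - 237)/(A - 9) + 1/(-3 + f)) = 3*((-237 + f)/(-9 + A) + 1/(-3 + f)) = 3*(1/(-3 + f) + (-237 + f)/(-9 + A)) = 3/(-3 + f) + 3*(-237 + f)/(-9 + A))
C(-114 - J, -1) - 1*428368 = 3*(-9 - 1 + (-237 + (-114 - 1*(-13)))*(-3 + (-114 - 1*(-13))))/((-9 - 1)*(-3 + (-114 - 1*(-13)))) - 1*428368 = 3*(-9 - 1 + (-237 + (-114 + 13))*(-3 + (-114 + 13)))/(-10*(-3 + (-114 + 13))) - 428368 = 3*(-⅒)*(-9 - 1 + (-237 - 101)*(-3 - 101))/(-3 - 101) - 428368 = 3*(-⅒)*(-9 - 1 - 338*(-104))/(-104) - 428368 = 3*(-⅒)*(-1/104)*(-9 - 1 + 35152) - 428368 = 3*(-⅒)*(-1/104)*35142 - 428368 = 52713/520 - 428368 = -222698647/520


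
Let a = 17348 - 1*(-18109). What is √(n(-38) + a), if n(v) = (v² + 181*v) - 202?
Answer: √29821 ≈ 172.69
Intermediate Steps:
a = 35457 (a = 17348 + 18109 = 35457)
n(v) = -202 + v² + 181*v
√(n(-38) + a) = √((-202 + (-38)² + 181*(-38)) + 35457) = √((-202 + 1444 - 6878) + 35457) = √(-5636 + 35457) = √29821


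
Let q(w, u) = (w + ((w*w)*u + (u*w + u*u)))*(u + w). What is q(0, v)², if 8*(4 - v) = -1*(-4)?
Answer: 117649/64 ≈ 1838.3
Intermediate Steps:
v = 7/2 (v = 4 - (-1)*(-4)/8 = 4 - ⅛*4 = 4 - ½ = 7/2 ≈ 3.5000)
q(w, u) = (u + w)*(w + u² + u*w + u*w²) (q(w, u) = (w + (w²*u + (u*w + u²)))*(u + w) = (w + (u*w² + (u² + u*w)))*(u + w) = (w + (u² + u*w + u*w²))*(u + w) = (w + u² + u*w + u*w²)*(u + w) = (u + w)*(w + u² + u*w + u*w²))
q(0, v)² = ((7/2)³ + 0² + (7/2)*0 + (7/2)*0² + (7/2)*0³ + (7/2)²*0² + 2*0*(7/2)²)² = (343/8 + 0 + 0 + (7/2)*0 + (7/2)*0 + (49/4)*0 + 2*0*(49/4))² = (343/8 + 0 + 0 + 0 + 0 + 0 + 0)² = (343/8)² = 117649/64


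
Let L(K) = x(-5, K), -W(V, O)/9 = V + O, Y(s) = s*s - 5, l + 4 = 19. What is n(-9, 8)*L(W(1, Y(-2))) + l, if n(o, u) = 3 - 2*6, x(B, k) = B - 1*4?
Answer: 96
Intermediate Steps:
l = 15 (l = -4 + 19 = 15)
x(B, k) = -4 + B (x(B, k) = B - 4 = -4 + B)
Y(s) = -5 + s² (Y(s) = s² - 5 = -5 + s²)
n(o, u) = -9 (n(o, u) = 3 - 12 = -9)
W(V, O) = -9*O - 9*V (W(V, O) = -9*(V + O) = -9*(O + V) = -9*O - 9*V)
L(K) = -9 (L(K) = -4 - 5 = -9)
n(-9, 8)*L(W(1, Y(-2))) + l = -9*(-9) + 15 = 81 + 15 = 96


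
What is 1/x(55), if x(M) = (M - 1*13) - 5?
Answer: 1/37 ≈ 0.027027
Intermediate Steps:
x(M) = -18 + M (x(M) = (M - 13) - 5 = (-13 + M) - 5 = -18 + M)
1/x(55) = 1/(-18 + 55) = 1/37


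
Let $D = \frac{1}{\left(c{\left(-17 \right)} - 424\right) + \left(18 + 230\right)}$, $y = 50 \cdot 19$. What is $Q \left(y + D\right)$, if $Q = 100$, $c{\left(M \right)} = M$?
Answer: $\frac{18334900}{193} \approx 95000.0$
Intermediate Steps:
$y = 950$
$D = - \frac{1}{193}$ ($D = \frac{1}{\left(-17 - 424\right) + \left(18 + 230\right)} = \frac{1}{-441 + 248} = \frac{1}{-193} = - \frac{1}{193} \approx -0.0051813$)
$Q \left(y + D\right) = 100 \left(950 - \frac{1}{193}\right) = 100 \cdot \frac{183349}{193} = \frac{18334900}{193}$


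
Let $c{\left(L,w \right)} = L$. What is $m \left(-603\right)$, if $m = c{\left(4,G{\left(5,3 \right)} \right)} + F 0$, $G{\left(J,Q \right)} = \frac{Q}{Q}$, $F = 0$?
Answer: $-2412$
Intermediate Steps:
$G{\left(J,Q \right)} = 1$
$m = 4$ ($m = 4 + 0 \cdot 0 = 4 + 0 = 4$)
$m \left(-603\right) = 4 \left(-603\right) = -2412$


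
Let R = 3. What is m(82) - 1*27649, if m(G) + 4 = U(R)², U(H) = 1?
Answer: -27652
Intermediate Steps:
m(G) = -3 (m(G) = -4 + 1² = -4 + 1 = -3)
m(82) - 1*27649 = -3 - 1*27649 = -3 - 27649 = -27652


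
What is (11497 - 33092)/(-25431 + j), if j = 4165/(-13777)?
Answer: 42502045/50052436 ≈ 0.84915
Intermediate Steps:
j = -4165/13777 (j = 4165*(-1/13777) = -4165/13777 ≈ -0.30232)
(11497 - 33092)/(-25431 + j) = (11497 - 33092)/(-25431 - 4165/13777) = -21595/(-350367052/13777) = -21595*(-13777/350367052) = 42502045/50052436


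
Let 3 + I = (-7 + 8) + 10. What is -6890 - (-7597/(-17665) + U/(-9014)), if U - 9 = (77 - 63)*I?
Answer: -1097176957793/159232310 ≈ -6890.4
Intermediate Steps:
I = 8 (I = -3 + ((-7 + 8) + 10) = -3 + (1 + 10) = -3 + 11 = 8)
U = 121 (U = 9 + (77 - 63)*8 = 9 + 14*8 = 9 + 112 = 121)
-6890 - (-7597/(-17665) + U/(-9014)) = -6890 - (-7597/(-17665) + 121/(-9014)) = -6890 - (-7597*(-1/17665) + 121*(-1/9014)) = -6890 - (7597/17665 - 121/9014) = -6890 - 1*66341893/159232310 = -6890 - 66341893/159232310 = -1097176957793/159232310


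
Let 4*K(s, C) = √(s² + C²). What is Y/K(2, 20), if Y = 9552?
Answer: 19104*√101/101 ≈ 1900.9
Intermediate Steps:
K(s, C) = √(C² + s²)/4 (K(s, C) = √(s² + C²)/4 = √(C² + s²)/4)
Y/K(2, 20) = 9552/((√(20² + 2²)/4)) = 9552/((√(400 + 4)/4)) = 9552/((√404/4)) = 9552/(((2*√101)/4)) = 9552/((√101/2)) = 9552*(2*√101/101) = 19104*√101/101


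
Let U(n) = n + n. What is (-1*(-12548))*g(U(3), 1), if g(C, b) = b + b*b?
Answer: 25096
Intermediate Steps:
U(n) = 2*n
g(C, b) = b + b**2
(-1*(-12548))*g(U(3), 1) = (-1*(-12548))*(1*(1 + 1)) = 12548*(1*2) = 12548*2 = 25096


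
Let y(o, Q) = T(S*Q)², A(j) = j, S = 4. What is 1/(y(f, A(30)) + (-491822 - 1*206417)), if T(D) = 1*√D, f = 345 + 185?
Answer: -1/698119 ≈ -1.4324e-6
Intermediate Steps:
f = 530
T(D) = √D
y(o, Q) = 4*Q (y(o, Q) = (√(4*Q))² = (2*√Q)² = 4*Q)
1/(y(f, A(30)) + (-491822 - 1*206417)) = 1/(4*30 + (-491822 - 1*206417)) = 1/(120 + (-491822 - 206417)) = 1/(120 - 698239) = 1/(-698119) = -1/698119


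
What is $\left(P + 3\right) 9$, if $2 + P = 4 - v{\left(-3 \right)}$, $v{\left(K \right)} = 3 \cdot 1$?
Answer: $18$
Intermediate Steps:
$v{\left(K \right)} = 3$
$P = -1$ ($P = -2 + \left(4 - 3\right) = -2 + 1 = -1$)
$\left(P + 3\right) 9 = \left(-1 + 3\right) 9 = 2 \cdot 9 = 18$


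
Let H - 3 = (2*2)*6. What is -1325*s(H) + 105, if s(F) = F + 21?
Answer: -63495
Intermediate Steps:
H = 27 (H = 3 + (2*2)*6 = 3 + 4*6 = 3 + 24 = 27)
s(F) = 21 + F
-1325*s(H) + 105 = -1325*(21 + 27) + 105 = -1325*48 + 105 = -63600 + 105 = -63495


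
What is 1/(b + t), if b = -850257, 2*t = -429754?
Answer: -1/1065134 ≈ -9.3885e-7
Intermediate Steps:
t = -214877 (t = (½)*(-429754) = -214877)
1/(b + t) = 1/(-850257 - 214877) = 1/(-1065134) = -1/1065134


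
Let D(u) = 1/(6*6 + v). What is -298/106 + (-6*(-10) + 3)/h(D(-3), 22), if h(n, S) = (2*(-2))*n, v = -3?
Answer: -110783/212 ≈ -522.56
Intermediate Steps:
D(u) = 1/33 (D(u) = 1/(6*6 - 3) = 1/(36 - 3) = 1/33)
h(n, S) = -4*n
-298/106 + (-6*(-10) + 3)/h(D(-3), 22) = -298/106 + (-6*(-10) + 3)/((-4*1/33)) = -298*1/106 + (60 + 3)/(-4/33) = -149/53 + 63*(-33/4) = -149/53 - 2079/4 = -110783/212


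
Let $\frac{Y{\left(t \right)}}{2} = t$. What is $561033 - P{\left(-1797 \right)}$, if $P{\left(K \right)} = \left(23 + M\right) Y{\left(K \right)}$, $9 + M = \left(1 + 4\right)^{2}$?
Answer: $701199$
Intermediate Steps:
$M = 16$ ($M = -9 + \left(1 + 4\right)^{2} = -9 + 5^{2} = -9 + 25 = 16$)
$Y{\left(t \right)} = 2 t$
$P{\left(K \right)} = 78 K$ ($P{\left(K \right)} = \left(23 + 16\right) 2 K = 39 \cdot 2 K = 78 K$)
$561033 - P{\left(-1797 \right)} = 561033 - 78 \left(-1797\right) = 561033 - -140166 = 561033 + 140166 = 701199$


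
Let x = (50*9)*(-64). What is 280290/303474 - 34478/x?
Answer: 1544627381/728337600 ≈ 2.1208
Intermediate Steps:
x = -28800 (x = 450*(-64) = -28800)
280290/303474 - 34478/x = 280290/303474 - 34478/(-28800) = 280290*(1/303474) - 34478*(-1/28800) = 46715/50579 + 17239/14400 = 1544627381/728337600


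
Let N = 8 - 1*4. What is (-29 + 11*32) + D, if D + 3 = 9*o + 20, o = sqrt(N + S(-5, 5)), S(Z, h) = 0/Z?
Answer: 358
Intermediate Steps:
S(Z, h) = 0
N = 4 (N = 8 - 4 = 4)
o = 2 (o = sqrt(4 + 0) = sqrt(4) = 2)
D = 35 (D = -3 + (9*2 + 20) = -3 + (18 + 20) = -3 + 38 = 35)
(-29 + 11*32) + D = (-29 + 11*32) + 35 = (-29 + 352) + 35 = 323 + 35 = 358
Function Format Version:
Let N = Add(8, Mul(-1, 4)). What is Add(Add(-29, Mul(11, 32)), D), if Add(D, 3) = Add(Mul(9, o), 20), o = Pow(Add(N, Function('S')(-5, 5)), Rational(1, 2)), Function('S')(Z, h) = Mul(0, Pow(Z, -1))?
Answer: 358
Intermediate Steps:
Function('S')(Z, h) = 0
N = 4 (N = Add(8, -4) = 4)
o = 2 (o = Pow(Add(4, 0), Rational(1, 2)) = Pow(4, Rational(1, 2)) = 2)
D = 35 (D = Add(-3, Add(Mul(9, 2), 20)) = Add(-3, Add(18, 20)) = Add(-3, 38) = 35)
Add(Add(-29, Mul(11, 32)), D) = Add(Add(-29, Mul(11, 32)), 35) = Add(Add(-29, 352), 35) = Add(323, 35) = 358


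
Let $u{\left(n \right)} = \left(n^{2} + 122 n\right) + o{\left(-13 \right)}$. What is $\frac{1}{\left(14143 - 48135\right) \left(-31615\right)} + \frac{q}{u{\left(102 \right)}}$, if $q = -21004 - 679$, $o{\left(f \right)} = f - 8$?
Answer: $- \frac{3328827063259}{3504456737880} \approx -0.94988$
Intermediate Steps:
$o{\left(f \right)} = -8 + f$ ($o{\left(f \right)} = f - 8 = -8 + f$)
$q = -21683$
$u{\left(n \right)} = -21 + n^{2} + 122 n$ ($u{\left(n \right)} = \left(n^{2} + 122 n\right) - 21 = -21 + n^{2} + 122 n$)
$\frac{1}{\left(14143 - 48135\right) \left(-31615\right)} + \frac{q}{u{\left(102 \right)}} = \frac{1}{\left(14143 - 48135\right) \left(-31615\right)} - \frac{21683}{-21 + 102^{2} + 122 \cdot 102} = \frac{1}{-33992} \left(- \frac{1}{31615}\right) - \frac{21683}{-21 + 10404 + 12444} = \left(- \frac{1}{33992}\right) \left(- \frac{1}{31615}\right) - \frac{21683}{22827} = \frac{1}{1074657080} - \frac{21683}{22827} = - \frac{3328827063259}{3504456737880}$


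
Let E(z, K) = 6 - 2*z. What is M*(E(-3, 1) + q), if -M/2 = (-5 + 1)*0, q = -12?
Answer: 0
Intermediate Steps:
M = 0 (M = -2*(-5 + 1)*0 = -(-8)*0 = -2*0 = 0)
M*(E(-3, 1) + q) = 0*((6 - 2*(-3)) - 12) = 0*((6 + 6) - 12) = 0*(12 - 12) = 0*0 = 0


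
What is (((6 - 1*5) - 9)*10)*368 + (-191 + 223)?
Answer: -29408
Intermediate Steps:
(((6 - 1*5) - 9)*10)*368 + (-191 + 223) = (((6 - 5) - 9)*10)*368 + 32 = ((1 - 9)*10)*368 + 32 = -8*10*368 + 32 = -80*368 + 32 = -29440 + 32 = -29408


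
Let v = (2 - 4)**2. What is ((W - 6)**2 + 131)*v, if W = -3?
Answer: 848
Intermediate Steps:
v = 4 (v = (-2)**2 = 4)
((W - 6)**2 + 131)*v = ((-3 - 6)**2 + 131)*4 = ((-9)**2 + 131)*4 = (81 + 131)*4 = 212*4 = 848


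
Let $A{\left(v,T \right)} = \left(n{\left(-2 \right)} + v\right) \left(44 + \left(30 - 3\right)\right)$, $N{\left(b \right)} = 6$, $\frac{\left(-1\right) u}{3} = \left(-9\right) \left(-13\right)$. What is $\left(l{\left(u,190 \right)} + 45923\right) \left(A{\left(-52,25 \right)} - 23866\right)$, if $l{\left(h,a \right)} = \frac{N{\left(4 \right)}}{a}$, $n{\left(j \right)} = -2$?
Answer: $- \frac{24169291520}{19} \approx -1.2721 \cdot 10^{9}$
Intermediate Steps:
$u = -351$ ($u = - 3 \left(\left(-9\right) \left(-13\right)\right) = \left(-3\right) 117 = -351$)
$A{\left(v,T \right)} = -142 + 71 v$ ($A{\left(v,T \right)} = \left(-2 + v\right) \left(44 + \left(30 - 3\right)\right) = \left(-2 + v\right) \left(44 + 27\right) = \left(-2 + v\right) 71 = -142 + 71 v$)
$l{\left(h,a \right)} = \frac{6}{a}$
$\left(l{\left(u,190 \right)} + 45923\right) \left(A{\left(-52,25 \right)} - 23866\right) = \left(\frac{6}{190} + 45923\right) \left(\left(-142 + 71 \left(-52\right)\right) - 23866\right) = \left(6 \cdot \frac{1}{190} + 45923\right) \left(\left(-142 - 3692\right) - 23866\right) = \left(\frac{3}{95} + 45923\right) \left(-3834 - 23866\right) = \frac{4362688}{95} \left(-27700\right) = - \frac{24169291520}{19}$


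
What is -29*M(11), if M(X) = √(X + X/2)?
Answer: -29*√66/2 ≈ -117.80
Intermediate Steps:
M(X) = √6*√X/2 (M(X) = √(X + X*(½)) = √(X + X/2) = √(3*X/2) = √6*√X/2)
-29*M(11) = -29*√6*√11/2 = -29*√66/2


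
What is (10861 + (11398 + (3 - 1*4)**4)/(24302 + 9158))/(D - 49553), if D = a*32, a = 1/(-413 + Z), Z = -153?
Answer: -34282663299/156408937300 ≈ -0.21919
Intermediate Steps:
a = -1/566 (a = 1/(-413 - 153) = 1/(-566) = -1/566 ≈ -0.0017668)
D = -16/283 (D = -1/566*32 = -16/283 ≈ -0.056537)
(10861 + (11398 + (3 - 1*4)**4)/(24302 + 9158))/(D - 49553) = (10861 + (11398 + (3 - 1*4)**4)/(24302 + 9158))/(-16/283 - 49553) = (10861 + (11398 + (3 - 4)**4)/33460)/(-14023515/283) = (10861 + (11398 + (-1)**4)*(1/33460))*(-283/14023515) = (10861 + (11398 + 1)*(1/33460))*(-283/14023515) = (10861 + 11399*(1/33460))*(-283/14023515) = (10861 + 11399/33460)*(-283/14023515) = (363420459/33460)*(-283/14023515) = -34282663299/156408937300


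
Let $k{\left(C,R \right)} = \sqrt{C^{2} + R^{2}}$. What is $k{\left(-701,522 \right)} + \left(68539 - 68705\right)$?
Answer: $-166 + \sqrt{763885} \approx 708.0$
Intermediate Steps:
$k{\left(-701,522 \right)} + \left(68539 - 68705\right) = \sqrt{\left(-701\right)^{2} + 522^{2}} + \left(68539 - 68705\right) = \sqrt{491401 + 272484} - 166 = \sqrt{763885} - 166 = -166 + \sqrt{763885}$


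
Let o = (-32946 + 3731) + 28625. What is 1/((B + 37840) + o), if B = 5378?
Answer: 1/42628 ≈ 2.3459e-5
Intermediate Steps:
o = -590 (o = -29215 + 28625 = -590)
1/((B + 37840) + o) = 1/((5378 + 37840) - 590) = 1/(43218 - 590) = 1/42628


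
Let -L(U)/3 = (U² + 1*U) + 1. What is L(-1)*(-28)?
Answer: 84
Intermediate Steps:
L(U) = -3 - 3*U - 3*U² (L(U) = -3*((U² + 1*U) + 1) = -3*((U² + U) + 1) = -3*((U + U²) + 1) = -3*(1 + U + U²) = -3 - 3*U - 3*U²)
L(-1)*(-28) = (-3 - 3*(-1) - 3*(-1)²)*(-28) = (-3 + 3 - 3*1)*(-28) = (-3 + 3 - 3)*(-28) = -3*(-28) = 84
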